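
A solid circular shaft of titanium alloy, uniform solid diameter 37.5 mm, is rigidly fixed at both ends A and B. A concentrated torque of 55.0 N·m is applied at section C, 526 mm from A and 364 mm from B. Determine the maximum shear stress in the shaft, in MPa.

3.14 MPa

With uniform GJ and both ends fixed, compatibility θ_AC = θ_CB gives T_A·a = T_B·b, together with T_A + T_B = T₀.
T_A = T₀·b/(a+b) = 55.00·364/890.0 = 22.49 N·m; T_B = 32.51 N·m.
τ in each portion: τ_AC = 2.17×10^6 Pa, τ_CB = 3.14×10^6 Pa; maximum is in CB.
τ_max = T_CB·r/J = 32.51·0.0187/1.94×10^-7 = 3.139×10^6 Pa.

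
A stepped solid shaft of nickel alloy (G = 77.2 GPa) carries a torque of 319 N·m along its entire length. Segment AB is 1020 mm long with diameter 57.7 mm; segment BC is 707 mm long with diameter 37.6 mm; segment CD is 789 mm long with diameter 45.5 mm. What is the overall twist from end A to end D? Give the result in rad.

0.0265 rad

J_AB = π(0.0577)⁴/32 = 1.09×10^-6 m⁴; J_BC = π(0.0376)⁴/32 = 1.96×10^-7 m⁴; J_CD = π(0.0455)⁴/32 = 4.21×10^-7 m⁴.
θ = (T/G)·Σ L_i/J_i = (319.0/77.2×10⁹)·(1.02/1.09×10^-6 + 0.707/1.96×10^-7 + 0.789/4.21×10^-7) = 0.02651 rad.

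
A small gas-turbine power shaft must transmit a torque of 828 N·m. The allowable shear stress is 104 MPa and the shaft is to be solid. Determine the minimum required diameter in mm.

34.4 mm

For a solid shaft τ_max = 16T/(πd³), so d = (16T/(π τ_allow))^(1/3) = (16·828.0/(π·1.04×10^8))^(1/3) = 0.03435 m.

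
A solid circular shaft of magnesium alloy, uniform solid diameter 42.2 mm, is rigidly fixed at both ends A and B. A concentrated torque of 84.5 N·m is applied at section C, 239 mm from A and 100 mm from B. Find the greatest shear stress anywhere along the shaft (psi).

With uniform GJ and both ends fixed, compatibility θ_AC = θ_CB gives T_A·a = T_B·b, together with T_A + T_B = T₀.
T_A = T₀·b/(a+b) = 84.50·100/339.0 = 24.93 N·m; T_B = 59.57 N·m.
τ in each portion: τ_AC = 1.69×10^6 Pa, τ_CB = 4.04×10^6 Pa; maximum is in CB.
τ_max = T_CB·r/J = 59.57·0.0211/3.11×10^-7 = 4.037×10^6 Pa.

586 psi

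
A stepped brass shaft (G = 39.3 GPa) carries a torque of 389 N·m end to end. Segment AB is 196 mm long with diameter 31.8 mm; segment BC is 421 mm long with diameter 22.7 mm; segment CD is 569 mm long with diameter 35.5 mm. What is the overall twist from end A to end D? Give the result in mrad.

215 mrad

J_AB = π(0.0318)⁴/32 = 1.00×10^-7 m⁴; J_BC = π(0.0227)⁴/32 = 2.61×10^-8 m⁴; J_CD = π(0.0355)⁴/32 = 1.56×10^-7 m⁴.
θ = (T/G)·Σ L_i/J_i = (389.0/39.3×10⁹)·(0.196/1.00×10^-7 + 0.421/2.61×10^-8 + 0.569/1.56×10^-7) = 0.2153 rad.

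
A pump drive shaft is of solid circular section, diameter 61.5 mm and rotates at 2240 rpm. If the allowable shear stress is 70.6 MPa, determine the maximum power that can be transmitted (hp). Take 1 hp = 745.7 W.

J = πd⁴/32 = π(0.0615)⁴/32 = 1.404×10^-6 m⁴.
T_max = τ_allow·J/r = 7.06×10^7 × 1.404×10^-6 / 0.0307 = 3224 N·m.
ω = 2π·2240/60 = 234.6 rad/s, so P_max = T_max·ω = 7.564×10^5 W.

1010 hp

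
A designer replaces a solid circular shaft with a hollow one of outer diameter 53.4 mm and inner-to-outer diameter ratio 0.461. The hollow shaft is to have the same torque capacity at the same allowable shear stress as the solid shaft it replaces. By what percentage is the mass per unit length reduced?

Equal τ_max and T ⇒ the solid shaft needs d_s³ = d_o³(1−k⁴), so d_s = 53.4·(1−0.461⁴)^(1/3) = 52.58 mm.
Area ratio A_h/A_s = d_o²(1−k²)/d_s² = (1−k²)/(1−k⁴)^(2/3) = 0.8121.
Mass saving = 1 − 0.8121 = 18.8 %.

18.8 %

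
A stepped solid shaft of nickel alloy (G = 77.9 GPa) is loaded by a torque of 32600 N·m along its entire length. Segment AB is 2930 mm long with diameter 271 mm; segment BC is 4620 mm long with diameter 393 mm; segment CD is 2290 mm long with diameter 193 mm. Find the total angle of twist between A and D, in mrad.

J_AB = π(0.271)⁴/32 = 5.30×10^-4 m⁴; J_BC = π(0.393)⁴/32 = 2.34×10^-3 m⁴; J_CD = π(0.193)⁴/32 = 1.36×10^-4 m⁴.
θ = (T/G)·Σ L_i/J_i = (32600/77.9×10⁹)·(2.93/5.30×10^-4 + 4.62/2.34×10^-3 + 2.29/1.36×10^-4) = 0.01018 rad.

10.2 mrad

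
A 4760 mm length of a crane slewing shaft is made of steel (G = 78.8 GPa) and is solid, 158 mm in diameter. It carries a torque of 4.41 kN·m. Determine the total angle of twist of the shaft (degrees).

J = πd⁴/32 = π(0.158)⁴/32 = 6.118×10^-5 m⁴.
θ = T·L/(G·J) = 4410 × 4.76 / (78.8×10⁹ × 6.118×10^-5) = 4.354×10^-3 rad.

0.249°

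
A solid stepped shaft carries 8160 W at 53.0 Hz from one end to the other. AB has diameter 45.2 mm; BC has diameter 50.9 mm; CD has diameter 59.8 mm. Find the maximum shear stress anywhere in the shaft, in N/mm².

1.35 N/mm²

ω = 2π·53.0 = 333.0 rad/s, so T = P/ω = 8160 / 333.0 = 24.50 N·m.
Under the same torque, τ_max = 16T/(πd³) is largest where d is smallest — segment AB (d = 45.2 mm).
τ_max = 16·24.50/(π·(0.0452)³) = 1.351×10^6 Pa.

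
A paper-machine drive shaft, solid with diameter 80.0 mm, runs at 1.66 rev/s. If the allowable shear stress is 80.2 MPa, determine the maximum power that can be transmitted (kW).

J = πd⁴/32 = π(0.0800)⁴/32 = 4.021×10^-6 m⁴.
T_max = τ_allow·J/r = 8.02×10^7 × 4.021×10^-6 / 0.0400 = 8063 N·m.
ω = 2π·1.66 = 10.43 rad/s, so P_max = T_max·ω = 8.409×10^4 W.

84.1 kW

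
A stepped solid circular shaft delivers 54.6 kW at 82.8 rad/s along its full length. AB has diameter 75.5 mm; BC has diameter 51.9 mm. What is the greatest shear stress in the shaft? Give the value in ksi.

3.48 ksi

ω = 82.8 rad/s, so T = P/ω = 54.6×10³ / 82.80 = 659.4 N·m.
Under the same torque, τ_max = 16T/(πd³) is largest where d is smallest — segment BC (d = 51.9 mm).
τ_max = 16·659.4/(π·(0.0519)³) = 2.402×10^7 Pa.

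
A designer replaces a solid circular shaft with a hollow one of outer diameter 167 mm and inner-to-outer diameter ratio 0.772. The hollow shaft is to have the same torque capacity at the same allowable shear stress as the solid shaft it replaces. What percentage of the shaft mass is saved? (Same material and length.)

45.9 %

Equal τ_max and T ⇒ the solid shaft needs d_s³ = d_o³(1−k⁴), so d_s = 167·(1−0.772⁴)^(1/3) = 144.3 mm.
Area ratio A_h/A_s = d_o²(1−k²)/d_s² = (1−k²)/(1−k⁴)^(2/3) = 0.5413.
Mass saving = 1 − 0.5413 = 45.9 %.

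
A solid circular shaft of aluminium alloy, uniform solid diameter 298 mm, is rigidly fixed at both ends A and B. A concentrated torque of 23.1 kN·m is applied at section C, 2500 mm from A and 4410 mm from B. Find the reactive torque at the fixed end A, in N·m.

14700 N·m

With uniform GJ and both ends fixed, compatibility θ_AC = θ_CB gives T_A·a = T_B·b, together with T_A + T_B = T₀.
T_A = T₀·b/(a+b) = 23100·4410/6910 = 14740 N·m; T_B = 8357 N·m.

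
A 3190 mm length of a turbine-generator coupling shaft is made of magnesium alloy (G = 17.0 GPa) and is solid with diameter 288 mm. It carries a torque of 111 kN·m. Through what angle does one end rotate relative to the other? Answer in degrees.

1.77°

J = πd⁴/32 = π(0.288)⁴/32 = 6.754×10^-4 m⁴.
θ = T·L/(G·J) = 111000 × 3.19 / (17.0×10⁹ × 6.754×10^-4) = 0.03084 rad.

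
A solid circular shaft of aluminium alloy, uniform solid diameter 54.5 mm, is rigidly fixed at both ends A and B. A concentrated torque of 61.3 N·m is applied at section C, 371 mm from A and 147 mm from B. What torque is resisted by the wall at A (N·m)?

17.4 N·m

With uniform GJ and both ends fixed, compatibility θ_AC = θ_CB gives T_A·a = T_B·b, together with T_A + T_B = T₀.
T_A = T₀·b/(a+b) = 61.30·147/518.0 = 17.40 N·m; T_B = 43.90 N·m.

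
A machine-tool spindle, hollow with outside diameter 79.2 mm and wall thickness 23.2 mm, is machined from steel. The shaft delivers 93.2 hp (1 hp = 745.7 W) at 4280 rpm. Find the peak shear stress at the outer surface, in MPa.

1.64 MPa

ω = 2π·4280/60 = 448.2 rad/s, so T = P/ω = 93.2×745.7 / 448.2 = 155.1 N·m.
J = π(d_o⁴ − d_i⁴)/32 = π(0.0792⁴ − 0.0328⁴)/32 = 3.749×10^-6 m⁴.
τ_max = T·r/J = 155.1 × 0.0396 / 3.749×10^-6 = 1.638×10^6 Pa.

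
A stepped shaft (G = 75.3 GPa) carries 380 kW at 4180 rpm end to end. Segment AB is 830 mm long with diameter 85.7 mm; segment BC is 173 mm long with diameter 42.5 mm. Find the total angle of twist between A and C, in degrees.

0.460°

ω = 2π·4180/60 = 437.7 rad/s, so T = P/ω = 380×10³ / 437.7 = 868.1 N·m.
J_AB = π(0.0857)⁴/32 = 5.30×10^-6 m⁴; J_BC = π(0.0425)⁴/32 = 3.20×10^-7 m⁴.
θ = (T/G)·Σ L_i/J_i = (868.1/75.3×10⁹)·(0.830/5.30×10^-6 + 0.173/3.20×10^-7) = 8.034×10^-3 rad.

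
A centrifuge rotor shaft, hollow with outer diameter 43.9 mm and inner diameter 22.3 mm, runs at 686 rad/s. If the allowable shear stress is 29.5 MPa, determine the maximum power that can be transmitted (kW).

314 kW

J = π(d_o⁴ − d_i⁴)/32 = π(0.0439⁴ − 0.0223⁴)/32 = 3.404×10^-7 m⁴.
T_max = τ_allow·J/r = 2.95×10^7 × 3.404×10^-7 / 0.0220 = 457.4 N·m.
ω = 686 rad/s, so P_max = T_max·ω = 3.138×10^5 W.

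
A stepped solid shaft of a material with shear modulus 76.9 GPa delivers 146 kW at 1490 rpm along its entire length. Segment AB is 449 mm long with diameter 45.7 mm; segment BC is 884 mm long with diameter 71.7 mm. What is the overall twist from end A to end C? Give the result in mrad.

16.9 mrad

ω = 2π·1490/60 = 156.0 rad/s, so T = P/ω = 146×10³ / 156.0 = 935.7 N·m.
J_AB = π(0.0457)⁴/32 = 4.28×10^-7 m⁴; J_BC = π(0.0717)⁴/32 = 2.59×10^-6 m⁴.
θ = (T/G)·Σ L_i/J_i = (935.7/76.9×10⁹)·(0.449/4.28×10^-7 + 0.884/2.59×10^-6) = 0.01690 rad.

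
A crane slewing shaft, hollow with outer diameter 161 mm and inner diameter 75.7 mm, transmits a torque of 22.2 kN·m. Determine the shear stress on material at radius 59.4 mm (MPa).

J = π(d_o⁴ − d_i⁴)/32 = π(0.161⁴ − 0.0757⁴)/32 = 6.274×10^-5 m⁴.
Shear stress varies linearly with radius: τ = T·r/J = 22200 × 0.0594 / 6.274×10^-5 = 2.102×10^7 Pa.

21.0 MPa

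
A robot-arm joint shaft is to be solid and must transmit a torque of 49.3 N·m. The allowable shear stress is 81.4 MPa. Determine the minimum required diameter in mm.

14.6 mm

For a solid shaft τ_max = 16T/(πd³), so d = (16T/(π τ_allow))^(1/3) = (16·49.30/(π·8.14×10^7))^(1/3) = 0.01456 m.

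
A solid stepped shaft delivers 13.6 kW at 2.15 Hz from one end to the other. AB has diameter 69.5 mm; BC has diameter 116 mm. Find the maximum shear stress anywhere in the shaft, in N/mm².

15.3 N/mm²

ω = 2π·2.15 = 13.51 rad/s, so T = P/ω = 13.6×10³ / 13.51 = 1007 N·m.
Under the same torque, τ_max = 16T/(πd³) is largest where d is smallest — segment AB (d = 69.5 mm).
τ_max = 16·1007/(π·(0.0695)³) = 1.527×10^7 Pa.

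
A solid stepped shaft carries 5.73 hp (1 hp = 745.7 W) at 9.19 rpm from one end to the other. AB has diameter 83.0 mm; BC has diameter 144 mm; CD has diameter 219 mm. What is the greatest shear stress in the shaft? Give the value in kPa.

39500 kPa

ω = 2π·9.19/60 = 0.9624 rad/s, so T = P/ω = 5.73×745.7 / 0.9624 = 4440 N·m.
Under the same torque, τ_max = 16T/(πd³) is largest where d is smallest — segment AB (d = 83.0 mm).
τ_max = 16·4440/(π·(0.0830)³) = 3.955×10^7 Pa.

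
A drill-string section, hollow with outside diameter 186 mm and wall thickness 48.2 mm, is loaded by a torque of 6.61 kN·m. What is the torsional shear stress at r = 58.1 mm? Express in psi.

501 psi

J = π(d_o⁴ − d_i⁴)/32 = π(0.186⁴ − 0.0896⁴)/32 = 1.112×10^-4 m⁴.
Shear stress varies linearly with radius: τ = T·r/J = 6610 × 0.0581 / 1.112×10^-4 = 3.454×10^6 Pa.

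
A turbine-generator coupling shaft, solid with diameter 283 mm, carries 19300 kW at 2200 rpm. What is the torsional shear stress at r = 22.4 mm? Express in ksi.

ω = 2π·2200/60 = 230.4 rad/s, so T = P/ω = 19300×10³ / 230.4 = 83770 N·m.
J = πd⁴/32 = π(0.283)⁴/32 = 6.297×10^-4 m⁴.
Shear stress varies linearly with radius: τ = T·r/J = 83770 × 0.0224 / 6.297×10^-4 = 2.980×10^6 Pa.

0.432 ksi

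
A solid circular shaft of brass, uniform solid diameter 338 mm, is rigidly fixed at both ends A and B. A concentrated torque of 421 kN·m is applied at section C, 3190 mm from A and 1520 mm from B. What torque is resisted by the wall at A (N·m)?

With uniform GJ and both ends fixed, compatibility θ_AC = θ_CB gives T_A·a = T_B·b, together with T_A + T_B = T₀.
T_A = T₀·b/(a+b) = 421000·1520/4710 = 135900 N·m; T_B = 285100 N·m.

136000 N·m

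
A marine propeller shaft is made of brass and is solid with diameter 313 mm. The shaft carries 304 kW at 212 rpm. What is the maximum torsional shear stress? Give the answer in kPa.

2270 kPa

ω = 2π·212/60 = 22.20 rad/s, so T = P/ω = 304×10³ / 22.20 = 13690 N·m.
J = πd⁴/32 = π(0.313)⁴/32 = 9.423×10^-4 m⁴.
τ_max = T·r/J = 13690 × 0.157 / 9.423×10^-4 = 2.274×10^6 Pa.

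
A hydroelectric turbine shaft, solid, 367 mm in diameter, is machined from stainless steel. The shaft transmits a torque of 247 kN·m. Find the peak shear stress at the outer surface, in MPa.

25.4 MPa

J = πd⁴/32 = π(0.367)⁴/32 = 1.781×10^-3 m⁴.
τ_max = T·r/J = 247000 × 0.183 / 1.781×10^-3 = 2.545×10^7 Pa.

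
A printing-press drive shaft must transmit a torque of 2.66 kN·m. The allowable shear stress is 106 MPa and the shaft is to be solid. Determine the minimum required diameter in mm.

50.4 mm

For a solid shaft τ_max = 16T/(πd³), so d = (16T/(π τ_allow))^(1/3) = (16·2660/(π·1.06×10^8))^(1/3) = 0.05037 m.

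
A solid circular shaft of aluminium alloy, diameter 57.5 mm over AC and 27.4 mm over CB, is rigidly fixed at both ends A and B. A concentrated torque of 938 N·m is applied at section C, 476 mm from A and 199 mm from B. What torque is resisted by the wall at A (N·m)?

Compatibility: T_A·a/J_AC = T_B·b/J_CB with T_A + T_B = T₀.
J_AC = 1.07×10^-6 m⁴, J_CB = 5.53×10^-8 m⁴, so T_A = T₀·(J_AC/a)/((J_AC/a)+(J_CB/b)) = 835.0 N·m, T_B = 103.0 N·m.

835 N·m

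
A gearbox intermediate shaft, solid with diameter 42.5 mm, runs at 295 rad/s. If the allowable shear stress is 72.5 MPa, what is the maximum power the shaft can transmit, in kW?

322 kW

J = πd⁴/32 = π(0.0425)⁴/32 = 3.203×10^-7 m⁴.
T_max = τ_allow·J/r = 7.25×10^7 × 3.203×10^-7 / 0.0213 = 1093 N·m.
ω = 295 rad/s, so P_max = T_max·ω = 3.224×10^5 W.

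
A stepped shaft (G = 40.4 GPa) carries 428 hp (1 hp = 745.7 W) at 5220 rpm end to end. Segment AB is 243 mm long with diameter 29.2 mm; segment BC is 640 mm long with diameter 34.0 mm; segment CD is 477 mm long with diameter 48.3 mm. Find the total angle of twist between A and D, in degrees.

7.60°

ω = 2π·5220/60 = 546.6 rad/s, so T = P/ω = 428×745.7 / 546.6 = 583.9 N·m.
J_AB = π(0.0292)⁴/32 = 7.14×10^-8 m⁴; J_BC = π(0.0340)⁴/32 = 1.31×10^-7 m⁴; J_CD = π(0.0483)⁴/32 = 5.34×10^-7 m⁴.
θ = (T/G)·Σ L_i/J_i = (583.9/40.4×10⁹)·(0.243/7.14×10^-8 + 0.640/1.31×10^-7 + 0.477/5.34×10^-7) = 0.1326 rad.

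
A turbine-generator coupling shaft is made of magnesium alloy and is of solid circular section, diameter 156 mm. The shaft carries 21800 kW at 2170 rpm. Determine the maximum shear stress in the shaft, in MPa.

ω = 2π·2170/60 = 227.2 rad/s, so T = P/ω = 21800×10³ / 227.2 = 95930 N·m.
J = πd⁴/32 = π(0.156)⁴/32 = 5.814×10^-5 m⁴.
τ_max = T·r/J = 95930 × 0.0780 / 5.814×10^-5 = 1.287×10^8 Pa.

129 MPa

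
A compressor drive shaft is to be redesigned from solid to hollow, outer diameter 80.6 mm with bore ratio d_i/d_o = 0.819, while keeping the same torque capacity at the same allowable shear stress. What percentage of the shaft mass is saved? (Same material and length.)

51.0 %

Equal τ_max and T ⇒ the solid shaft needs d_s³ = d_o³(1−k⁴), so d_s = 80.6·(1−0.819⁴)^(1/3) = 66.04 mm.
Area ratio A_h/A_s = d_o²(1−k²)/d_s² = (1−k²)/(1−k⁴)^(2/3) = 0.4904.
Mass saving = 1 − 0.4904 = 51.0 %.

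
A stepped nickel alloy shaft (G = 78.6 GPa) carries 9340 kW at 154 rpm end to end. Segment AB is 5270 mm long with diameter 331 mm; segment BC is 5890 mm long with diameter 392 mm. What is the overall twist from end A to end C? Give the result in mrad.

ω = 2π·154/60 = 16.13 rad/s, so T = P/ω = 9340×10³ / 16.13 = 579200 N·m.
J_AB = π(0.331)⁴/32 = 1.18×10^-3 m⁴; J_BC = π(0.392)⁴/32 = 2.32×10^-3 m⁴.
θ = (T/G)·Σ L_i/J_i = (579200/78.6×10⁹)·(5.27/1.18×10^-3 + 5.89/2.32×10^-3) = 0.05167 rad.

51.7 mrad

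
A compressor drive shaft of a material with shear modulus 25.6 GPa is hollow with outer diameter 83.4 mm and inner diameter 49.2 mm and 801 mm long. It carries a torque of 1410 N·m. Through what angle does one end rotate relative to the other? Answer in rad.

J = π(d_o⁴ − d_i⁴)/32 = π(0.0834⁴ − 0.0492⁴)/32 = 4.174×10^-6 m⁴.
θ = T·L/(G·J) = 1410 × 0.801 / (25.6×10⁹ × 4.174×10^-6) = 0.01057 rad.

0.0106 rad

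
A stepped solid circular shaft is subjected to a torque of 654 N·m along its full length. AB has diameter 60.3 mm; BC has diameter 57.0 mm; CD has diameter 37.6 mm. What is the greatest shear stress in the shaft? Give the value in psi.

9090 psi

Under the same torque, τ_max = 16T/(πd³) is largest where d is smallest — segment CD (d = 37.6 mm).
τ_max = 16·654.0/(π·(0.0376)³) = 6.266×10^7 Pa.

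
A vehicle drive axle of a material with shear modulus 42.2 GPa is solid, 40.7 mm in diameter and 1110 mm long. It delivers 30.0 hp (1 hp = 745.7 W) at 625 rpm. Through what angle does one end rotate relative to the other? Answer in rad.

0.0334 rad

ω = 2π·625/60 = 65.45 rad/s, so T = P/ω = 30.0×745.7 / 65.45 = 341.8 N·m.
J = πd⁴/32 = π(0.0407)⁴/32 = 2.694×10^-7 m⁴.
θ = T·L/(G·J) = 341.8 × 1.11 / (42.2×10⁹ × 2.694×10^-7) = 0.03337 rad.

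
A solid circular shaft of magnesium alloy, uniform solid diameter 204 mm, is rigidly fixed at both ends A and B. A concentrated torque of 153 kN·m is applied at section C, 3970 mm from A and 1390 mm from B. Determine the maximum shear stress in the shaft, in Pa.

With uniform GJ and both ends fixed, compatibility θ_AC = θ_CB gives T_A·a = T_B·b, together with T_A + T_B = T₀.
T_A = T₀·b/(a+b) = 153000·1390/5360 = 39680 N·m; T_B = 113300 N·m.
τ in each portion: τ_AC = 2.38×10^7 Pa, τ_CB = 6.80×10^7 Pa; maximum is in CB.
τ_max = T_CB·r/J = 113300·0.102/1.70×10^-4 = 6.798×10^7 Pa.

6.80e7 Pa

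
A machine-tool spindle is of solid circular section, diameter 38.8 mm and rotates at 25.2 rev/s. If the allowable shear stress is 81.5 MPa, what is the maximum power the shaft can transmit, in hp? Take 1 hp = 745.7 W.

198 hp

J = πd⁴/32 = π(0.0388)⁴/32 = 2.225×10^-7 m⁴.
T_max = τ_allow·J/r = 8.15×10^7 × 2.225×10^-7 / 0.0194 = 934.7 N·m.
ω = 2π·25.2 = 158.3 rad/s, so P_max = T_max·ω = 1.480×10^5 W.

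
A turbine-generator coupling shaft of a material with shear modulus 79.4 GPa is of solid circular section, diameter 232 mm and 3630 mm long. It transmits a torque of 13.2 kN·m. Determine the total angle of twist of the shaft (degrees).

J = πd⁴/32 = π(0.232)⁴/32 = 2.844×10^-4 m⁴.
θ = T·L/(G·J) = 13200 × 3.63 / (79.4×10⁹ × 2.844×10^-4) = 2.122×10^-3 rad.

0.122°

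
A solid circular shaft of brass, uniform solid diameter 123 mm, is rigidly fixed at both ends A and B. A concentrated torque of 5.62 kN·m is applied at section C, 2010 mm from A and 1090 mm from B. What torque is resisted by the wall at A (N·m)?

1980 N·m

With uniform GJ and both ends fixed, compatibility θ_AC = θ_CB gives T_A·a = T_B·b, together with T_A + T_B = T₀.
T_A = T₀·b/(a+b) = 5620·1090/3100 = 1976 N·m; T_B = 3644 N·m.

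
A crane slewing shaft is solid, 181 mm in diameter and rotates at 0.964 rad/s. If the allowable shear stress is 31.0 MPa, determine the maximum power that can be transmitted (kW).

34.8 kW

J = πd⁴/32 = π(0.181)⁴/32 = 1.054×10^-4 m⁴.
T_max = τ_allow·J/r = 3.10×10^7 × 1.054×10^-4 / 0.0905 = 36090 N·m.
ω = 0.964 rad/s, so P_max = T_max·ω = 3.479×10^4 W.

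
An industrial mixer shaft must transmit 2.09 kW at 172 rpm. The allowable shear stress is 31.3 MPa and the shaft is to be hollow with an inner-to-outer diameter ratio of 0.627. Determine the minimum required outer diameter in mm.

ω = 2π·172/60 = 18.01 rad/s, so T = P/ω = 2.09×10³ / 18.01 = 116.0 N·m.
For a hollow shaft with d_i/d_o = 0.627: τ_max = 16T/(π d_o³ (1−k⁴)), so d_o = [16T/(π τ_allow (1−k⁴))]^(1/3) = [16·116.0/(π·3.13×10^7·0.8454)]^(1/3) = 0.02816 m.

28.2 mm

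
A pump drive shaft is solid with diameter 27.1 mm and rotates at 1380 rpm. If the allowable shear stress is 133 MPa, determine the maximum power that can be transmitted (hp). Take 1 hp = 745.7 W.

J = πd⁴/32 = π(0.0271)⁴/32 = 5.295×10^-8 m⁴.
T_max = τ_allow·J/r = 1.33×10^8 × 5.295×10^-8 / 0.0136 = 519.7 N·m.
ω = 2π·1380/60 = 144.5 rad/s, so P_max = T_max·ω = 7.511×10^4 W.

101 hp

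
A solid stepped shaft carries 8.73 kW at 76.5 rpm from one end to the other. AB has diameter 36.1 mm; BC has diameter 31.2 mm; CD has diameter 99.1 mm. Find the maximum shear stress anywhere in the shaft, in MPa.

ω = 2π·76.5/60 = 8.011 rad/s, so T = P/ω = 8.73×10³ / 8.011 = 1090 N·m.
Under the same torque, τ_max = 16T/(πd³) is largest where d is smallest — segment BC (d = 31.2 mm).
τ_max = 16·1090/(π·(0.0312)³) = 1.827×10^8 Pa.

183 MPa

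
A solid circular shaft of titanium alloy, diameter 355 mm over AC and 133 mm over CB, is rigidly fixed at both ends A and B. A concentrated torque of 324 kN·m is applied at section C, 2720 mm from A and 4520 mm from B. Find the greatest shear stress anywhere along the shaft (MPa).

Compatibility: T_A·a/J_AC = T_B·b/J_CB with T_A + T_B = T₀.
J_AC = 1.56×10^-3 m⁴, J_CB = 3.07×10^-5 m⁴, so T_A = T₀·(J_AC/a)/((J_AC/a)+(J_CB/b)) = 320200 N·m, T_B = 3796 N·m.
τ in each portion: τ_AC = 3.65×10^7 Pa, τ_CB = 8.22×10^6 Pa; maximum is in AC.
τ_max = T_AC·r/J = 320200·0.177/1.56×10^-3 = 3.645×10^7 Pa.

36.5 MPa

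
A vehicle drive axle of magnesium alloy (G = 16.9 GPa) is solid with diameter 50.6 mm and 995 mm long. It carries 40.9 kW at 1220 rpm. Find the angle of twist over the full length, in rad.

ω = 2π·1220/60 = 127.8 rad/s, so T = P/ω = 40.9×10³ / 127.8 = 320.1 N·m.
J = πd⁴/32 = π(0.0506)⁴/32 = 6.436×10^-7 m⁴.
θ = T·L/(G·J) = 320.1 × 0.995 / (16.9×10⁹ × 6.436×10^-7) = 0.02929 rad.

0.0293 rad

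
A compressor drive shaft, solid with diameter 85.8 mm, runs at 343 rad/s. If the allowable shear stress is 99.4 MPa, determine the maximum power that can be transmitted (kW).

4230 kW

J = πd⁴/32 = π(0.0858)⁴/32 = 5.320×10^-6 m⁴.
T_max = τ_allow·J/r = 9.94×10^7 × 5.320×10^-6 / 0.0429 = 12330 N·m.
ω = 343 rad/s, so P_max = T_max·ω = 4.228×10^6 W.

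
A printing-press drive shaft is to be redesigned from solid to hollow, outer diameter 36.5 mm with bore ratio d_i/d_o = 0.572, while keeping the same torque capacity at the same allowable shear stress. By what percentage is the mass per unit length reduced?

27.4 %

Equal τ_max and T ⇒ the solid shaft needs d_s³ = d_o³(1−k⁴), so d_s = 36.5·(1−0.572⁴)^(1/3) = 35.15 mm.
Area ratio A_h/A_s = d_o²(1−k²)/d_s² = (1−k²)/(1−k⁴)^(2/3) = 0.7256.
Mass saving = 1 − 0.7256 = 27.4 %.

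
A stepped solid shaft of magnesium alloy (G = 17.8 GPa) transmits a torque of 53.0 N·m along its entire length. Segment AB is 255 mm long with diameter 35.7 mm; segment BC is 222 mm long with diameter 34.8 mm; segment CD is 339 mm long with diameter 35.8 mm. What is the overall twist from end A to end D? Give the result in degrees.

J_AB = π(0.0357)⁴/32 = 1.59×10^-7 m⁴; J_BC = π(0.0348)⁴/32 = 1.44×10^-7 m⁴; J_CD = π(0.0358)⁴/32 = 1.61×10^-7 m⁴.
θ = (T/G)·Σ L_i/J_i = (53.00/17.8×10⁹)·(0.255/1.59×10^-7 + 0.222/1.44×10^-7 + 0.339/1.61×10^-7) = 0.01561 rad.

0.894°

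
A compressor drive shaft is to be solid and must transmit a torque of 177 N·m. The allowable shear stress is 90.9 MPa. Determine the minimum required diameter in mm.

21.5 mm

For a solid shaft τ_max = 16T/(πd³), so d = (16T/(π τ_allow))^(1/3) = (16·177.0/(π·9.09×10^7))^(1/3) = 0.02148 m.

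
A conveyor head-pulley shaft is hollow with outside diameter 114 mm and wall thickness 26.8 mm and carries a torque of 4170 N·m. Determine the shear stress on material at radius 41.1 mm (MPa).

11.2 MPa

J = π(d_o⁴ − d_i⁴)/32 = π(0.114⁴ − 0.0604⁴)/32 = 1.527×10^-5 m⁴.
Shear stress varies linearly with radius: τ = T·r/J = 4170 × 0.0411 / 1.527×10^-5 = 1.122×10^7 Pa.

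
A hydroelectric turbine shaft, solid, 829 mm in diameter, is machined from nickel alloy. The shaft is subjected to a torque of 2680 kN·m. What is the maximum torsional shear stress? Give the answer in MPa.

24.0 MPa

J = πd⁴/32 = π(0.829)⁴/32 = 0.04637 m⁴.
τ_max = T·r/J = 2.680e6 × 0.414 / 0.04637 = 2.396×10^7 Pa.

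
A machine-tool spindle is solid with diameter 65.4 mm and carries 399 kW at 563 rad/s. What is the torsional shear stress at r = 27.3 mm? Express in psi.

1560 psi

ω = 563 rad/s, so T = P/ω = 399×10³ / 563.0 = 708.7 N·m.
J = πd⁴/32 = π(0.0654)⁴/32 = 1.796×10^-6 m⁴.
Shear stress varies linearly with radius: τ = T·r/J = 708.7 × 0.0273 / 1.796×10^-6 = 1.077×10^7 Pa.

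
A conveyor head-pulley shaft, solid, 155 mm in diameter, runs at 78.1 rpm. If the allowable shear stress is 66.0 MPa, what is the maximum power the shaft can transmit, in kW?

J = πd⁴/32 = π(0.155)⁴/32 = 5.667×10^-5 m⁴.
T_max = τ_allow·J/r = 6.60×10^7 × 5.667×10^-5 / 0.0775 = 48260 N·m.
ω = 2π·78.1/60 = 8.179 rad/s, so P_max = T_max·ω = 3.947×10^5 W.

395 kW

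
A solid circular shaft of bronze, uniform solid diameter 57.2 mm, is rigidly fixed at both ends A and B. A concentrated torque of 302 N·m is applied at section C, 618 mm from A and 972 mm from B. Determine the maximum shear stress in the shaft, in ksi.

0.729 ksi

With uniform GJ and both ends fixed, compatibility θ_AC = θ_CB gives T_A·a = T_B·b, together with T_A + T_B = T₀.
T_A = T₀·b/(a+b) = 302.0·972/1590 = 184.6 N·m; T_B = 117.4 N·m.
τ in each portion: τ_AC = 5.02×10^6 Pa, τ_CB = 3.19×10^6 Pa; maximum is in AC.
τ_max = T_AC·r/J = 184.6·0.0286/1.05×10^-6 = 5.024×10^6 Pa.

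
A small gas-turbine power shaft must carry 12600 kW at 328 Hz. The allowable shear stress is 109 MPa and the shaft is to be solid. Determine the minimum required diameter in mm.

ω = 2π·328 = 2061 rad/s, so T = P/ω = 12600×10³ / 2061 = 6114 N·m.
For a solid shaft τ_max = 16T/(πd³), so d = (16T/(π τ_allow))^(1/3) = (16·6114/(π·1.09×10^8))^(1/3) = 0.06586 m.

65.9 mm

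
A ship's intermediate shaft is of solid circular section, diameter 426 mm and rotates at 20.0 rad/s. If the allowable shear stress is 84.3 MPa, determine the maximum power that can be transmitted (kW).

25600 kW

J = πd⁴/32 = π(0.426)⁴/32 = 3.233×10^-3 m⁴.
T_max = τ_allow·J/r = 8.43×10^7 × 3.233×10^-3 / 0.213 = 1.280e6 N·m.
ω = 20.0 rad/s, so P_max = T_max·ω = 2.559×10^7 W.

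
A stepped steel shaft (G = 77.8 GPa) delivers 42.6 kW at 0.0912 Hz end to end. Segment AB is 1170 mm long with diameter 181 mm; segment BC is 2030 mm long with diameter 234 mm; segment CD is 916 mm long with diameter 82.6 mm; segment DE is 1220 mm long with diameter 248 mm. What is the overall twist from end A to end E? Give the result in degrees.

12.1°

ω = 2π·0.0912 = 0.5730 rad/s, so T = P/ω = 42.6×10³ / 0.5730 = 74340 N·m.
J_AB = π(0.181)⁴/32 = 1.05×10^-4 m⁴; J_BC = π(0.234)⁴/32 = 2.94×10^-4 m⁴; J_CD = π(0.0826)⁴/32 = 4.57×10^-6 m⁴; J_DE = π(0.248)⁴/32 = 3.71×10^-4 m⁴.
θ = (T/G)·Σ L_i/J_i = (74340/77.8×10⁹)·(1.17/1.05×10^-4 + 2.03/2.94×10^-4 + 0.916/4.57×10^-6 + 1.22/3.71×10^-4) = 0.2119 rad.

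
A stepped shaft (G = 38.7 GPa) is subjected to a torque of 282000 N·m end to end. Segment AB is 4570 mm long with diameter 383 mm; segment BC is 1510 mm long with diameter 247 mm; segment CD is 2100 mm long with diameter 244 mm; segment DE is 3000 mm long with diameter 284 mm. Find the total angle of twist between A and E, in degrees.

J_AB = π(0.383)⁴/32 = 2.11×10^-3 m⁴; J_BC = π(0.247)⁴/32 = 3.65×10^-4 m⁴; J_CD = π(0.244)⁴/32 = 3.48×10^-4 m⁴; J_DE = π(0.284)⁴/32 = 6.39×10^-4 m⁴.
θ = (T/G)·Σ L_i/J_i = (282000/38.7×10⁹)·(4.57/2.11×10^-3 + 1.51/3.65×10^-4 + 2.10/3.48×10^-4 + 3.00/6.39×10^-4) = 0.1241 rad.

7.11°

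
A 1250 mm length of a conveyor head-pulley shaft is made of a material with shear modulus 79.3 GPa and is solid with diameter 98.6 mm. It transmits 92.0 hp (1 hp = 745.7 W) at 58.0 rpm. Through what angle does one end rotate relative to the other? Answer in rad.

ω = 2π·58.0/60 = 6.074 rad/s, so T = P/ω = 92.0×745.7 / 6.074 = 11300 N·m.
J = πd⁴/32 = π(0.0986)⁴/32 = 9.279×10^-6 m⁴.
θ = T·L/(G·J) = 11300 × 1.25 / (79.3×10⁹ × 9.279×10^-6) = 0.01919 rad.

0.0192 rad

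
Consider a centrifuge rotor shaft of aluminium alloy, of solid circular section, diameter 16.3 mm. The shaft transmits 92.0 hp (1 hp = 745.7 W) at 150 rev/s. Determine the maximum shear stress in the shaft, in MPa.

85.6 MPa

ω = 2π·150 = 942.5 rad/s, so T = P/ω = 92.0×745.7 / 942.5 = 72.79 N·m.
J = πd⁴/32 = π(0.0163)⁴/32 = 6.930×10^-9 m⁴.
τ_max = T·r/J = 72.79 × 0.00815 / 6.930×10^-9 = 8.560×10^7 Pa.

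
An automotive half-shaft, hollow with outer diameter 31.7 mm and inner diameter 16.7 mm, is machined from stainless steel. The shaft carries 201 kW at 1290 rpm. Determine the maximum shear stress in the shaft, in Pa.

2.58e8 Pa

ω = 2π·1290/60 = 135.1 rad/s, so T = P/ω = 201×10³ / 135.1 = 1488 N·m.
J = π(d_o⁴ − d_i⁴)/32 = π(0.0317⁴ − 0.0167⁴)/32 = 9.150×10^-8 m⁴.
τ_max = T·r/J = 1488 × 0.0158 / 9.150×10^-8 = 2.577×10^8 Pa.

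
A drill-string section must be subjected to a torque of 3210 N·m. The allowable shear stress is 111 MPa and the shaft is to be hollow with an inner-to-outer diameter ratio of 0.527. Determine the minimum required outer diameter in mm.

For a hollow shaft with d_i/d_o = 0.527: τ_max = 16T/(π d_o³ (1−k⁴)), so d_o = [16T/(π τ_allow (1−k⁴))]^(1/3) = [16·3210/(π·1.11×10^8·0.9229)]^(1/3) = 0.05424 m.

54.2 mm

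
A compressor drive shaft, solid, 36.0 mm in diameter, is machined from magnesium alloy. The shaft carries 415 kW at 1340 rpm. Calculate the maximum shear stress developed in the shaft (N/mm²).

ω = 2π·1340/60 = 140.3 rad/s, so T = P/ω = 415×10³ / 140.3 = 2957 N·m.
J = πd⁴/32 = π(0.0360)⁴/32 = 1.649×10^-7 m⁴.
τ_max = T·r/J = 2957 × 0.0180 / 1.649×10^-7 = 3.228×10^8 Pa.

323 N/mm²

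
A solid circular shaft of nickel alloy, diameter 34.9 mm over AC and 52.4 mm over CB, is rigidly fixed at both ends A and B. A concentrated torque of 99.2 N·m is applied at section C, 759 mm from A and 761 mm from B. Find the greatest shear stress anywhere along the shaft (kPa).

2930 kPa

Compatibility: T_A·a/J_AC = T_B·b/J_CB with T_A + T_B = T₀.
J_AC = 1.46×10^-7 m⁴, J_CB = 7.40×10^-7 m⁴, so T_A = T₀·(J_AC/a)/((J_AC/a)+(J_CB/b)) = 16.35 N·m, T_B = 82.85 N·m.
τ in each portion: τ_AC = 1.96×10^6 Pa, τ_CB = 2.93×10^6 Pa; maximum is in CB.
τ_max = T_CB·r/J = 82.85·0.0262/7.40×10^-7 = 2.933×10^6 Pa.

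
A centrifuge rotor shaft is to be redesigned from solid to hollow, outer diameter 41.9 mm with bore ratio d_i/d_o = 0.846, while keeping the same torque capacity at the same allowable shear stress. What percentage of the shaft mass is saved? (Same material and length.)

54.1 %

Equal τ_max and T ⇒ the solid shaft needs d_s³ = d_o³(1−k⁴), so d_s = 41.9·(1−0.846⁴)^(1/3) = 32.98 mm.
Area ratio A_h/A_s = d_o²(1−k²)/d_s² = (1−k²)/(1−k⁴)^(2/3) = 0.4588.
Mass saving = 1 − 0.4588 = 54.1 %.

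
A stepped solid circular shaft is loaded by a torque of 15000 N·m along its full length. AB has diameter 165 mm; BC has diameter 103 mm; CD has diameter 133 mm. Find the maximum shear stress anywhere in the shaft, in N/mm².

Under the same torque, τ_max = 16T/(πd³) is largest where d is smallest — segment BC (d = 103 mm).
τ_max = 16·15000/(π·(0.103)³) = 6.991×10^7 Pa.

69.9 N/mm²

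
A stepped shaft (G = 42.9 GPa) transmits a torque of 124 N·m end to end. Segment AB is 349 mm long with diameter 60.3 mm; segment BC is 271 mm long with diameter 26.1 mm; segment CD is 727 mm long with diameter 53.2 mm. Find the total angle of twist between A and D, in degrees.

J_AB = π(0.0603)⁴/32 = 1.30×10^-6 m⁴; J_BC = π(0.0261)⁴/32 = 4.56×10^-8 m⁴; J_CD = π(0.0532)⁴/32 = 7.86×10^-7 m⁴.
θ = (T/G)·Σ L_i/J_i = (124.0/42.9×10⁹)·(0.349/1.30×10^-6 + 0.271/4.56×10^-8 + 0.727/7.86×10^-7) = 0.02064 rad.

1.18°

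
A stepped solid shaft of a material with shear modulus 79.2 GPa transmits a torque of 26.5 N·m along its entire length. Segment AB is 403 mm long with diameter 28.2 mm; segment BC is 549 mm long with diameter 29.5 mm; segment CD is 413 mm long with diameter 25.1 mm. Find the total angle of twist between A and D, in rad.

0.00819 rad

J_AB = π(0.0282)⁴/32 = 6.21×10^-8 m⁴; J_BC = π(0.0295)⁴/32 = 7.44×10^-8 m⁴; J_CD = π(0.0251)⁴/32 = 3.90×10^-8 m⁴.
θ = (T/G)·Σ L_i/J_i = (26.50/79.2×10⁹)·(0.403/6.21×10^-8 + 0.549/7.44×10^-8 + 0.413/3.90×10^-8) = 8.189×10^-3 rad.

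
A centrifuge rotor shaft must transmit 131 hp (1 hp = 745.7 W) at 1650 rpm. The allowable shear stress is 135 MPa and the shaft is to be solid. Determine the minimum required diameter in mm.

27.7 mm

ω = 2π·1650/60 = 172.8 rad/s, so T = P/ω = 131×745.7 / 172.8 = 565.4 N·m.
For a solid shaft τ_max = 16T/(πd³), so d = (16T/(π τ_allow))^(1/3) = (16·565.4/(π·1.35×10^8))^(1/3) = 0.02773 m.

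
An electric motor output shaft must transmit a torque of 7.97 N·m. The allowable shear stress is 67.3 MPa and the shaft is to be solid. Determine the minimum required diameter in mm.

For a solid shaft τ_max = 16T/(πd³), so d = (16T/(π τ_allow))^(1/3) = (16·7.970/(π·6.73×10^7))^(1/3) = 0.008449 m.

8.45 mm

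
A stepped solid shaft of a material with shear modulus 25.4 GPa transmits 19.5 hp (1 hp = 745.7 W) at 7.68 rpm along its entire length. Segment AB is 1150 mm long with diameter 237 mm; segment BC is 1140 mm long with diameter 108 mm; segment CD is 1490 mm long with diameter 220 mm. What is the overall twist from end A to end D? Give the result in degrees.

3.90°

ω = 2π·7.68/60 = 0.8042 rad/s, so T = P/ω = 19.5×745.7 / 0.8042 = 18080 N·m.
J_AB = π(0.237)⁴/32 = 3.10×10^-4 m⁴; J_BC = π(0.108)⁴/32 = 1.34×10^-5 m⁴; J_CD = π(0.220)⁴/32 = 2.30×10^-4 m⁴.
θ = (T/G)·Σ L_i/J_i = (18080/25.4×10⁹)·(1.15/3.10×10^-4 + 1.14/1.34×10^-5 + 1.49/2.30×10^-4) = 0.06801 rad.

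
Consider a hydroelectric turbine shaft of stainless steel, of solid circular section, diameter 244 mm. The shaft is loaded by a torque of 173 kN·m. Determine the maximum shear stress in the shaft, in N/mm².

J = πd⁴/32 = π(0.244)⁴/32 = 3.480×10^-4 m⁴.
τ_max = T·r/J = 173000 × 0.122 / 3.480×10^-4 = 6.065×10^7 Pa.

60.7 N/mm²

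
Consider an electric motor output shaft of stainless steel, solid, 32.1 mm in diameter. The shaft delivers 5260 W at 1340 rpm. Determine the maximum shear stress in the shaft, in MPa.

ω = 2π·1340/60 = 140.3 rad/s, so T = P/ω = 5260 / 140.3 = 37.48 N·m.
J = πd⁴/32 = π(0.0321)⁴/32 = 1.042×10^-7 m⁴.
τ_max = T·r/J = 37.48 × 0.0161 / 1.042×10^-7 = 5.772×10^6 Pa.

5.77 MPa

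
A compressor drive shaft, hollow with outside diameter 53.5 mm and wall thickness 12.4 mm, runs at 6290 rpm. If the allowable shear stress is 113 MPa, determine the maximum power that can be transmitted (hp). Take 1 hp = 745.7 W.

J = π(d_o⁴ − d_i⁴)/32 = π(0.0535⁴ − 0.0287⁴)/32 = 7.377×10^-7 m⁴.
T_max = τ_allow·J/r = 1.13×10^8 × 7.377×10^-7 / 0.0267 = 3116 N·m.
ω = 2π·6290/60 = 658.7 rad/s, so P_max = T_max·ω = 2.053×10^6 W.

2750 hp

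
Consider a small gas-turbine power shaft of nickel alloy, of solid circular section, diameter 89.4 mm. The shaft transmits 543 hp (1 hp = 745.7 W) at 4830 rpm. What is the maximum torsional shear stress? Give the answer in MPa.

ω = 2π·4830/60 = 505.8 rad/s, so T = P/ω = 543×745.7 / 505.8 = 800.5 N·m.
J = πd⁴/32 = π(0.0894)⁴/32 = 6.271×10^-6 m⁴.
τ_max = T·r/J = 800.5 × 0.0447 / 6.271×10^-6 = 5.706×10^6 Pa.

5.71 MPa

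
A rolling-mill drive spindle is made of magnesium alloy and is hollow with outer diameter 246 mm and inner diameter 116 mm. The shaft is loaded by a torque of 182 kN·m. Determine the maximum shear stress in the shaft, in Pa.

J = π(d_o⁴ − d_i⁴)/32 = π(0.246⁴ − 0.116⁴)/32 = 3.418×10^-4 m⁴.
τ_max = T·r/J = 182000 × 0.123 / 3.418×10^-4 = 6.550×10^7 Pa.

6.55e7 Pa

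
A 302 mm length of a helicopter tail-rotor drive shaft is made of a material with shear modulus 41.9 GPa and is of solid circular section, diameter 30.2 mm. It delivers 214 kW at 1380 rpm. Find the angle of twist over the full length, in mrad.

ω = 2π·1380/60 = 144.5 rad/s, so T = P/ω = 214×10³ / 144.5 = 1481 N·m.
J = πd⁴/32 = π(0.0302)⁴/32 = 8.166×10^-8 m⁴.
θ = T·L/(G·J) = 1481 × 0.302 / (41.9×10⁹ × 8.166×10^-8) = 0.1307 rad.

131 mrad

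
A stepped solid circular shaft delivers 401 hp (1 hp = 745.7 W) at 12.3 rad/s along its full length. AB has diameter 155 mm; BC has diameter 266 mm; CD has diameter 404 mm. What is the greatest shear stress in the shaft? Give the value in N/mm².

33.2 N/mm²

ω = 12.3 rad/s, so T = P/ω = 401×745.7 / 12.30 = 24310 N·m.
Under the same torque, τ_max = 16T/(πd³) is largest where d is smallest — segment AB (d = 155 mm).
τ_max = 16·24310/(π·(0.155)³) = 3.325×10^7 Pa.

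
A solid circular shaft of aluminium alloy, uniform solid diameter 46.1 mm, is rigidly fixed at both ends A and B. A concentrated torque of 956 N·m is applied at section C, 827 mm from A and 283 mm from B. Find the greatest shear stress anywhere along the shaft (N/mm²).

With uniform GJ and both ends fixed, compatibility θ_AC = θ_CB gives T_A·a = T_B·b, together with T_A + T_B = T₀.
T_A = T₀·b/(a+b) = 956.0·283/1110 = 243.7 N·m; T_B = 712.3 N·m.
τ in each portion: τ_AC = 1.27×10^7 Pa, τ_CB = 3.70×10^7 Pa; maximum is in CB.
τ_max = T_CB·r/J = 712.3·0.0231/4.43×10^-7 = 3.703×10^7 Pa.

37.0 N/mm²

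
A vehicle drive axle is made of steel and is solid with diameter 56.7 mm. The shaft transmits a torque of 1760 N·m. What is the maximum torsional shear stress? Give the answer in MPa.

J = πd⁴/32 = π(0.0567)⁴/32 = 1.015×10^-6 m⁴.
τ_max = T·r/J = 1760 × 0.0284 / 1.015×10^-6 = 4.917×10^7 Pa.

49.2 MPa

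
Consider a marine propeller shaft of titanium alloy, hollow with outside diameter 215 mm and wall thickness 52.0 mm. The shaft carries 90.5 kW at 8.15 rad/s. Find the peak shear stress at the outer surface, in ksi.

ω = 8.15 rad/s, so T = P/ω = 90.5×10³ / 8.150 = 11100 N·m.
J = π(d_o⁴ − d_i⁴)/32 = π(0.215⁴ − 0.111⁴)/32 = 1.949×10^-4 m⁴.
τ_max = T·r/J = 11100 × 0.107 / 1.949×10^-4 = 6.126×10^6 Pa.

0.888 ksi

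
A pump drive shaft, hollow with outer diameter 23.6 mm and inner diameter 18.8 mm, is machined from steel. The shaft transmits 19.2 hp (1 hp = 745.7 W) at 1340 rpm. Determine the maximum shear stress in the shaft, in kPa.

ω = 2π·1340/60 = 140.3 rad/s, so T = P/ω = 19.2×745.7 / 140.3 = 102.0 N·m.
J = π(d_o⁴ − d_i⁴)/32 = π(0.0236⁴ − 0.0188⁴)/32 = 1.819×10^-8 m⁴.
τ_max = T·r/J = 102.0 × 0.0118 / 1.819×10^-8 = 6.619×10^7 Pa.

66200 kPa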